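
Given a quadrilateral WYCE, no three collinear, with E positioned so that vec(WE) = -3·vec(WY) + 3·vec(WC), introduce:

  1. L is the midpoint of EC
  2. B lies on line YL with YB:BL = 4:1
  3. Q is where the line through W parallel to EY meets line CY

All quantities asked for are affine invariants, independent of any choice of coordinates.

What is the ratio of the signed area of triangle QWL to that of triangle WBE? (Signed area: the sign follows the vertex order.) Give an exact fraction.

Work in coordinates with W = (0, 0), Y = (1, 0), C = (0, 1), E = (-3, 3).
1. L is the midpoint of EC ⇒ L = (-3/2, 2)
2. B lies on line YL with YB:BL = 4:1 ⇒ B = (-1, 8/5)
3. Q is where the line through W parallel to EY meets line CY ⇒ Q = (4, -3)
2·[QWL] = -7/2, 2·[WBE] = 9/5
[QWL]:[WBE] = -7/2:9/5 = -35/18

[QWL]:[WBE] = -35/18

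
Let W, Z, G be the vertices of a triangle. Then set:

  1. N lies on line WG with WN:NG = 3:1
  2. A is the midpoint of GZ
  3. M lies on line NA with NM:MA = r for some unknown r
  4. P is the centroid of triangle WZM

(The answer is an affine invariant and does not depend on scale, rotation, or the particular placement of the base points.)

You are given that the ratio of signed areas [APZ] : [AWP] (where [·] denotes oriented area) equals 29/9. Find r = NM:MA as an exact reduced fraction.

Set W = (0, 0), Z = (1, 0), G = (0, 1); any affine frame gives the same invariant.
1. N lies on line WG with WN:NG = 3:1 ⇒ N = (0, 3/4)
2. A is the midpoint of GZ ⇒ A = (1/2, 1/2)
3. With NM:MA = r, write λ = r/(r+1) so M = N + λ·(A−N); M is affine-linear in λ
4. P is the centroid of triangle WZM ⇒ P is an affine combination of earlier points and hence also affine-linear in λ
Every point depending on M is an affine combination of M and λ-independent points, so each such coordinate is linear in λ; the λ² term in each signed area is a multiple of (A−N)×(A−N) = 0, so 2·[APZ] and 2·[AWP] are each linear in λ. Evaluating at λ=0 and λ=1:
  2·[APZ] = -1/24·λ + 5/24,   2·[AWP] = 1/8·λ + 1/24
So [APZ]:[AWP] = (-1/24·λ + 5/24) / (1/8·λ + 1/24). Setting this equal to 29/9:
  -1/24·λ + 5/24 = 29/9·(1/8·λ + 1/24)  ⇒  λ = 1/6
Then r = λ/(1−λ) = (1/6)/(5/6) = 1/5. Check: with r = 1/5, M = (1/12, 17/24) and [APZ]:[AWP] = 29/9 as required.

r = 1/5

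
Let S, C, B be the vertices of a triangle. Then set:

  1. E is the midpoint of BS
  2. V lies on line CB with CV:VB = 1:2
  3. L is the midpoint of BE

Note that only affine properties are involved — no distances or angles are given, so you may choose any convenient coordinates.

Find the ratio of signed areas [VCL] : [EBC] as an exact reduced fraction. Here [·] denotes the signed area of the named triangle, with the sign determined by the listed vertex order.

Assign S = (0, 0), C = (1, 0), B = (0, 1) — the answer is frame-independent, so this choice is without loss of generality.
1. E is the midpoint of BS ⇒ E = (0, 1/2)
2. V lies on line CB with CV:VB = 1:2 ⇒ V = (2/3, 1/3)
3. L is the midpoint of BE ⇒ L = (0, 3/4)
2·[VCL] = -1/12, 2·[EBC] = -1/2
[VCL]:[EBC] = -1/12:-1/2 = 1/6

[VCL]:[EBC] = 1/6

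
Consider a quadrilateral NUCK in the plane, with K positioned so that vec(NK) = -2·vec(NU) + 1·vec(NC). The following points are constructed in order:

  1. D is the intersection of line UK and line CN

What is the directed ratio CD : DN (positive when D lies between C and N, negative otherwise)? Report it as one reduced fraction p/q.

Work in coordinates with N = (0, 0), U = (1, 0), C = (0, 1), K = (-2, 1).
1. D is the intersection of line UK and line CN ⇒ D = (0, 1/3)
D = C + t·(N−C) with t = 2/3, so CD:DN = t:(1−t) = 2/3:1/3

CD:DN = 2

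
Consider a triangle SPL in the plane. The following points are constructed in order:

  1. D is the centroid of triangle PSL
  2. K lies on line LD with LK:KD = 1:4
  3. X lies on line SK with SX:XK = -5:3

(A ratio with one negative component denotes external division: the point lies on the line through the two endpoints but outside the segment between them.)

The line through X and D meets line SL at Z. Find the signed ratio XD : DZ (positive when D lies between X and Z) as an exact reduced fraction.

Work in coordinates with S = (0, 0), P = (1, 0), L = (0, 1).
1. D is the centroid of triangle PSL ⇒ D = (1/3, 1/3)
2. K lies on line LD with LK:KD = 1:4 ⇒ K = (1/15, 13/15)
3. X lies on line SK with SX:XK = -5:3 ⇒ X = (1/6, 13/6)
line XD meets SL at Z = (0, 4)
D = X + t·(Z−X) with t = -1, so XD:DZ = -1:2

XD:DZ = -1/2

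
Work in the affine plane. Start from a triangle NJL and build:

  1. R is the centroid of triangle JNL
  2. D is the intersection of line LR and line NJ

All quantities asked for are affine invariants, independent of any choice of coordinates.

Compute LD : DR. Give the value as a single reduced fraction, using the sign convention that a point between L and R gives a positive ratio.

Work in coordinates with N = (0, 0), J = (1, 0), L = (0, 1).
1. R is the centroid of triangle JNL ⇒ R = (1/3, 1/3)
2. D is the intersection of line LR and line NJ ⇒ D = (1/2, 0)
D = L + t·(R−L) with t = 3/2, so LD:DR = t:(1−t) = 3/2:-1/2

LD:DR = -3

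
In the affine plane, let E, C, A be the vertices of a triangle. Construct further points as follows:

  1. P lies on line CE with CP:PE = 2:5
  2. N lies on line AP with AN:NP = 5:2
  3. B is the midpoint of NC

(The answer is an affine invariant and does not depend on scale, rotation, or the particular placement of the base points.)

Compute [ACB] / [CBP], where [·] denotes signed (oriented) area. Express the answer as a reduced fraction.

Choose coordinates E = (0, 0), C = (1, 0), A = (0, 1).
1. P lies on line CE with CP:PE = 2:5 ⇒ P = (5/7, 0)
2. N lies on line AP with AN:NP = 5:2 ⇒ N = (25/49, 2/7)
3. B is the midpoint of NC ⇒ B = (37/49, 1/7)
2·[ACB] = -5/49, 2·[CBP] = 2/49
[ACB]:[CBP] = -5/49:2/49 = -5/2

[ACB]:[CBP] = -5/2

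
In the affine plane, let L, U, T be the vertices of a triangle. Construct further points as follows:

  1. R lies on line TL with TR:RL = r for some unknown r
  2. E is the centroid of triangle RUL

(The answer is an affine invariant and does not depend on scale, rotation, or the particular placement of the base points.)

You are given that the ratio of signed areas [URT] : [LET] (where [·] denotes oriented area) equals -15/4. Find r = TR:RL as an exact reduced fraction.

r = -5

Set L = (0, 0), U = (1, 0), T = (0, 1); any affine frame gives the same invariant.
1. With TR:RL = r, write λ = r/(r+1) so R = T + λ·(L−T); R is affine-linear in λ
2. E is the centroid of triangle RUL ⇒ E is an affine combination of earlier points and hence also affine-linear in λ
Every point depending on R is an affine combination of R and λ-independent points, so each such coordinate is linear in λ; the λ² term in each signed area is a multiple of (L−T)×(L−T) = 0, so 2·[URT] and 2·[LET] are each linear in λ. Evaluating at λ=0 and λ=1:
  2·[URT] = −λ,   2·[LET] = 1/3
So [URT]:[LET] = (−λ) / (1/3). Setting this equal to -15/4:
  −λ = -15/4·(1/3)  ⇒  λ = 5/4
Then r = λ/(1−λ) = (5/4)/(-1/4) = -5. Check: with r = -5, R = (0, -1/4) and [URT]:[LET] = -15/4 as required.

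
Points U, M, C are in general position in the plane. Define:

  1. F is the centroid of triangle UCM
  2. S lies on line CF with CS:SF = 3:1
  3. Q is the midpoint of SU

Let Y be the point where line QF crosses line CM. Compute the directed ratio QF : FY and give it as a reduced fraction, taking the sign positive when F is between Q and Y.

QF:FY = 7/8

Assign U = (0, 0), M = (1, 0), C = (0, 1) — the answer is frame-independent, so this choice is without loss of generality.
1. F is the centroid of triangle UCM ⇒ F = (1/3, 1/3)
2. S lies on line CF with CS:SF = 3:1 ⇒ S = (1/4, 1/2)
3. Q is the midpoint of SU ⇒ Q = (1/8, 1/4)
line QF meets CM at Y = (4/7, 3/7)
F = Q + t·(Y−Q) with t = 7/15, so QF:FY = 7/15:8/15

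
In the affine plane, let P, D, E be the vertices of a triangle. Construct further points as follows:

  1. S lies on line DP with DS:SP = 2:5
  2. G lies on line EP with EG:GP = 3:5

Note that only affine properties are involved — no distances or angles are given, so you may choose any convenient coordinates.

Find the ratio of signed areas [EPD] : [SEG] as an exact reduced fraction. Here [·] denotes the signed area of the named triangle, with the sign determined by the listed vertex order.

Choose coordinates P = (0, 0), D = (1, 0), E = (0, 1).
1. S lies on line DP with DS:SP = 2:5 ⇒ S = (5/7, 0)
2. G lies on line EP with EG:GP = 3:5 ⇒ G = (0, 5/8)
2·[EPD] = 1, 2·[SEG] = 15/56
[EPD]:[SEG] = 1:15/56 = 56/15

[EPD]:[SEG] = 56/15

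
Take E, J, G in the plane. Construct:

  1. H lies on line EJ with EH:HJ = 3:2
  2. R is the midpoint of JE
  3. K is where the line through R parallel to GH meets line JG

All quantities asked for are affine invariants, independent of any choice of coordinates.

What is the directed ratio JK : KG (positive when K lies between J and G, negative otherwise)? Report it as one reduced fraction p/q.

Set E = (0, 0), J = (1, 0), G = (0, 1); any affine frame gives the same invariant.
1. H lies on line EJ with EH:HJ = 3:2 ⇒ H = (3/5, 0)
2. R is the midpoint of JE ⇒ R = (1/2, 0)
3. K is where the line through R parallel to GH meets line JG ⇒ K = (-1/4, 5/4)
K = J + t·(G−J) with t = 5/4, so JK:KG = t:(1−t) = 5/4:-1/4

JK:KG = -5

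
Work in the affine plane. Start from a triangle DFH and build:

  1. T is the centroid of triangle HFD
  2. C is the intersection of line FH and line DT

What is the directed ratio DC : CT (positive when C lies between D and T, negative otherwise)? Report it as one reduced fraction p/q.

DC:CT = -3

Assign D = (0, 0), F = (1, 0), H = (0, 1) — the answer is frame-independent, so this choice is without loss of generality.
1. T is the centroid of triangle HFD ⇒ T = (1/3, 1/3)
2. C is the intersection of line FH and line DT ⇒ C = (1/2, 1/2)
C = D + t·(T−D) with t = 3/2, so DC:CT = t:(1−t) = 3/2:-1/2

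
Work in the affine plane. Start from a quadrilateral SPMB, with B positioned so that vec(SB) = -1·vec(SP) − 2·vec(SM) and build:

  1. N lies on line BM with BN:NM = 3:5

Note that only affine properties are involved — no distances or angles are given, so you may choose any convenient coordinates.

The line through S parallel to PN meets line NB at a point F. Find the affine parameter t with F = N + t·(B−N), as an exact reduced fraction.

t = -7/12

Choose coordinates S = (0, 0), P = (1, 0), M = (0, 1), B = (-1, -2).
1. N lies on line BM with BN:NM = 3:5 ⇒ N = (-5/8, -7/8)
through S parallel to PN: direction (-13/8, -7/8); meets NB at F = (-13/32, -7/32)
F = N + t·(B−N) with t = -7/12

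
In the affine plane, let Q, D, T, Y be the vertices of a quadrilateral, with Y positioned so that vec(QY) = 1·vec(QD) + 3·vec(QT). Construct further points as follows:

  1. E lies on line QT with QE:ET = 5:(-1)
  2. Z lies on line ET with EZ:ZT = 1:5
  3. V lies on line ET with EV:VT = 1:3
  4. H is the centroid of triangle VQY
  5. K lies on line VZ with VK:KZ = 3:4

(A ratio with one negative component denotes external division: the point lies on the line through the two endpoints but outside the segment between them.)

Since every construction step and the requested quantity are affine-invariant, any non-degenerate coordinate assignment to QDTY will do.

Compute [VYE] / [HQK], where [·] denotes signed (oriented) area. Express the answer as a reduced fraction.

[VYE]:[HQK] = -21/134

Set Q = (0, 0), D = (1, 0), T = (0, 1), Y = (1, 3); any affine frame gives the same invariant.
1. E lies on line QT with QE:ET = 5:(-1) ⇒ E = (0, 5/4)
2. Z lies on line ET with EZ:ZT = 1:5 ⇒ Z = (0, 29/24)
3. V lies on line ET with EV:VT = 1:3 ⇒ V = (0, 19/16)
4. H is the centroid of triangle VQY ⇒ H = (1/3, 67/48)
5. K lies on line VZ with VK:KZ = 3:4 ⇒ K = (0, 67/56)
2·[VYE] = 1/16, 2·[HQK] = -67/168
[VYE]:[HQK] = 1/16:-67/168 = -21/134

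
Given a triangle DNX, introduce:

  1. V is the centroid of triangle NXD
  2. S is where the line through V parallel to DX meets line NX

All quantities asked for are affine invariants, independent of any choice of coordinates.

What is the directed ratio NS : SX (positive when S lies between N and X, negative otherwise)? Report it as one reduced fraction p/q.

Assign D = (0, 0), N = (1, 0), X = (0, 1) — the answer is frame-independent, so this choice is without loss of generality.
1. V is the centroid of triangle NXD ⇒ V = (1/3, 1/3)
2. S is where the line through V parallel to DX meets line NX ⇒ S = (1/3, 2/3)
S = N + t·(X−N) with t = 2/3, so NS:SX = t:(1−t) = 2/3:1/3

NS:SX = 2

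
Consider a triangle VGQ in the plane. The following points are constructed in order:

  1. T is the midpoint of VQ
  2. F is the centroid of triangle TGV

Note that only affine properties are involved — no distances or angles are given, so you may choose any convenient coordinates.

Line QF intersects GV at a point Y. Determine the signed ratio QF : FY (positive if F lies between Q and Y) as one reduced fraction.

Assign V = (0, 0), G = (1, 0), Q = (0, 1) — the answer is frame-independent, so this choice is without loss of generality.
1. T is the midpoint of VQ ⇒ T = (0, 1/2)
2. F is the centroid of triangle TGV ⇒ F = (1/3, 1/6)
line QF meets GV at Y = (2/5, 0)
F = Q + t·(Y−Q) with t = 5/6, so QF:FY = 5/6:1/6

QF:FY = 5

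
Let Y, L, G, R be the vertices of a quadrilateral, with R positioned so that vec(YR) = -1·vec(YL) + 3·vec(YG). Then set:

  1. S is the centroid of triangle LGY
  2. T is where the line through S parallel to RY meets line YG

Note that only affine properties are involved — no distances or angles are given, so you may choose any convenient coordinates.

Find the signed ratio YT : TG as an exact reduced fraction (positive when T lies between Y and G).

YT:TG = -4

Assign Y = (0, 0), L = (1, 0), G = (0, 1), R = (-1, 3) — the answer is frame-independent, so this choice is without loss of generality.
1. S is the centroid of triangle LGY ⇒ S = (1/3, 1/3)
2. T is where the line through S parallel to RY meets line YG ⇒ T = (0, 4/3)
T = Y + t·(G−Y) with t = 4/3, so YT:TG = t:(1−t) = 4/3:-1/3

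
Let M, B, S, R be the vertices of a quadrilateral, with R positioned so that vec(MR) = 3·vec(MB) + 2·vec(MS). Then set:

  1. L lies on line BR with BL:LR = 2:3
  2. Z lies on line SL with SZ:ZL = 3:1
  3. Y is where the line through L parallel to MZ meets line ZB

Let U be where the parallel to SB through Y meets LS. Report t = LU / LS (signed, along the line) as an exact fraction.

Set M = (0, 0), B = (1, 0), S = (0, 1), R = (3, 2); any affine frame gives the same invariant.
1. L lies on line BR with BL:LR = 2:3 ⇒ L = (9/5, 4/5)
2. Z lies on line SL with SZ:ZL = 3:1 ⇒ Z = (27/20, 17/20)
3. Y is where the line through L parallel to MZ meets line ZB ⇒ Y = (99/85, 2/5)
through Y parallel to SB: direction (1, -1); meets LS at U = (54/85, 79/85)
U = L + t·(S−L) with t = 11/17

t = 11/17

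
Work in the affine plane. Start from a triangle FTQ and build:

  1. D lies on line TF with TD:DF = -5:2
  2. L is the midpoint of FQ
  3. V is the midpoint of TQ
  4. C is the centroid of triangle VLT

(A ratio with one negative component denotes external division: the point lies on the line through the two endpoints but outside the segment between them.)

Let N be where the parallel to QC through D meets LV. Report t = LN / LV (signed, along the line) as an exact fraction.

Choose coordinates F = (0, 0), T = (1, 0), Q = (0, 1).
1. D lies on line TF with TD:DF = -5:2 ⇒ D = (-2/3, 0)
2. L is the midpoint of FQ ⇒ L = (0, 1/2)
3. V is the midpoint of TQ ⇒ V = (1/2, 1/2)
4. C is the centroid of triangle VLT ⇒ C = (1/2, 1/3)
through D parallel to QC: direction (1/2, -2/3); meets LV at N = (-25/24, 1/2)
N = L + t·(V−L) with t = -25/12

t = -25/12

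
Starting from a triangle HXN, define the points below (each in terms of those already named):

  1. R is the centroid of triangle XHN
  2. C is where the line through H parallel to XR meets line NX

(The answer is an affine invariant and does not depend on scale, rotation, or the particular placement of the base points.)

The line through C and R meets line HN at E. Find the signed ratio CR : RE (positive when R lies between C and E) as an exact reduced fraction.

Set H = (0, 0), X = (1, 0), N = (0, 1); any affine frame gives the same invariant.
1. R is the centroid of triangle XHN ⇒ R = (1/3, 1/3)
2. C is where the line through H parallel to XR meets line NX ⇒ C = (2, -1)
line CR meets HN at E = (0, 3/5)
R = C + t·(E−C) with t = 5/6, so CR:RE = 5/6:1/6

CR:RE = 5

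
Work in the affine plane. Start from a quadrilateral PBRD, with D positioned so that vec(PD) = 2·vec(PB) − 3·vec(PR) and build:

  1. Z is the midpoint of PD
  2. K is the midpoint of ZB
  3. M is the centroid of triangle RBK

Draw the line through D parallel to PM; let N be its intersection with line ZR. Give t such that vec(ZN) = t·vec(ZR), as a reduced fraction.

Assign P = (0, 0), B = (1, 0), R = (0, 1), D = (2, -3) — the answer is frame-independent, so this choice is without loss of generality.
1. Z is the midpoint of PD ⇒ Z = (1, -3/2)
2. K is the midpoint of ZB ⇒ K = (1, -3/4)
3. M is the centroid of triangle RBK ⇒ M = (2/3, 1/12)
through D parallel to PM: direction (2/3, 1/12); meets ZR at N = (34/21, -64/21)
N = Z + t·(R−Z) with t = -13/21

t = -13/21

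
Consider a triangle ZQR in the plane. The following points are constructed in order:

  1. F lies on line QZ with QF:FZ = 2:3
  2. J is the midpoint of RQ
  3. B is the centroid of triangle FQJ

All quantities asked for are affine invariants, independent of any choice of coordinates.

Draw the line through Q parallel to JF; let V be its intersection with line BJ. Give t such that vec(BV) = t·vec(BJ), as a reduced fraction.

t = -2

Work in coordinates with Z = (0, 0), Q = (1, 0), R = (0, 1).
1. F lies on line QZ with QF:FZ = 2:3 ⇒ F = (3/5, 0)
2. J is the midpoint of RQ ⇒ J = (1/2, 1/2)
3. B is the centroid of triangle FQJ ⇒ B = (7/10, 1/6)
through Q parallel to JF: direction (1/10, -1/2); meets BJ at V = (11/10, -1/2)
V = B + t·(J−B) with t = -2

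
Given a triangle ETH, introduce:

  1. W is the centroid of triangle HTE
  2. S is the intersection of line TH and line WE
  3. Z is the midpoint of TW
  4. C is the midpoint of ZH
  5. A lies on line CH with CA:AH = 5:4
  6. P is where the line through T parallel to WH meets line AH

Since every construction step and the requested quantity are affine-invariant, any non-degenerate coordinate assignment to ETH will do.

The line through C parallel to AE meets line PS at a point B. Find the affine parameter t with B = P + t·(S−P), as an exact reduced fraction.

t = 27/23

Choose coordinates E = (0, 0), T = (1, 0), H = (0, 1).
1. W is the centroid of triangle HTE ⇒ W = (1/3, 1/3)
2. S is the intersection of line TH and line WE ⇒ S = (1/2, 1/2)
3. Z is the midpoint of TW ⇒ Z = (2/3, 1/6)
4. C is the midpoint of ZH ⇒ C = (1/3, 7/12)
5. A lies on line CH with CA:AH = 5:4 ⇒ A = (4/27, 22/27)
6. P is where the line through T parallel to WH meets line AH ⇒ P = (4/3, -2/3)
through C parallel to AE: direction (-4/27, -22/27); meets PS at B = (49/138, 97/138)
B = P + t·(S−P) with t = 27/23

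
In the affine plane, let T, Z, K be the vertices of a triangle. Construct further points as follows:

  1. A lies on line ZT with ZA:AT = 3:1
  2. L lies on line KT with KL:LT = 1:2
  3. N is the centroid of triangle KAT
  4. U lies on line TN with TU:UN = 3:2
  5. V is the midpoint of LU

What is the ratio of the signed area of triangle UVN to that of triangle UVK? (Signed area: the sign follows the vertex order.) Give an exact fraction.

[UVN]:[UVK] = 4/3

Choose coordinates T = (0, 0), Z = (1, 0), K = (0, 1).
1. A lies on line ZT with ZA:AT = 3:1 ⇒ A = (1/4, 0)
2. L lies on line KT with KL:LT = 1:2 ⇒ L = (0, 2/3)
3. N is the centroid of triangle KAT ⇒ N = (1/12, 1/3)
4. U lies on line TN with TU:UN = 3:2 ⇒ U = (1/20, 1/5)
5. V is the midpoint of LU ⇒ V = (1/40, 13/30)
2·[UVN] = -1/90, 2·[UVK] = -1/120
[UVN]:[UVK] = -1/90:-1/120 = 4/3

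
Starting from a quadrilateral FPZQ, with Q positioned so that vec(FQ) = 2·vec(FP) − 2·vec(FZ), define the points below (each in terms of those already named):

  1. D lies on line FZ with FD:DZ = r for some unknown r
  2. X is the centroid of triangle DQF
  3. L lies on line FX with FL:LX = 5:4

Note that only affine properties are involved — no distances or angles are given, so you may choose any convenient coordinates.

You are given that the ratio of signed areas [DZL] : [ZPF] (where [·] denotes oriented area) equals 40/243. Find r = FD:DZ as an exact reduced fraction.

Work in coordinates with F = (0, 0), P = (1, 0), Z = (0, 1), Q = (2, -2).
1. With FD:DZ = r, write λ = r/(r+1) so D = F + λ·(Z−F); D is affine-linear in λ
2. X is the centroid of triangle DQF ⇒ X is an affine combination of earlier points and hence also affine-linear in λ
3. L lies on line FX with FL:LX = 5:4 ⇒ L is an affine combination of earlier points and hence also affine-linear in λ
Every point depending on D is an affine combination of D and λ-independent points, so each such coordinate is linear in λ; the λ² term in each signed area is a multiple of (Z−F)×(Z−F) = 0, so 2·[DZL] and 2·[ZPF] are each linear in λ. Evaluating at λ=0 and λ=1:
  2·[DZL] = 10/27·λ − 10/27,   2·[ZPF] = -1
So [DZL]:[ZPF] = (10/27·λ − 10/27) / (-1). Setting this equal to 40/243:
  10/27·λ − 10/27 = 40/243·(-1)  ⇒  λ = 5/9
Then r = λ/(1−λ) = (5/9)/(4/9) = 5/4. Check: with r = 5/4, D = (0, 5/9) and [DZL]:[ZPF] = 40/243 as required.

r = 5/4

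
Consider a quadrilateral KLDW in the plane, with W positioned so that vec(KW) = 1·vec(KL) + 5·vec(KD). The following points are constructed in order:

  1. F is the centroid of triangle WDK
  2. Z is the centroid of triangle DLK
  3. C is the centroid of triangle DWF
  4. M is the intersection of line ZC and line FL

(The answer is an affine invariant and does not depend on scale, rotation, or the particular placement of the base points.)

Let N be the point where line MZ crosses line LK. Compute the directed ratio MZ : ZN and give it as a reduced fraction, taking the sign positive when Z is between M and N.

MZ:ZN = 35/8

Work in coordinates with K = (0, 0), L = (1, 0), D = (0, 1), W = (1, 5).
1. F is the centroid of triangle WDK ⇒ F = (1/3, 2)
2. Z is the centroid of triangle DLK ⇒ Z = (1/3, 1/3)
3. C is the centroid of triangle DWF ⇒ C = (4/9, 8/3)
4. M is the intersection of line ZC and line FL ⇒ M = (29/72, 43/24)
line MZ meets LK at N = (20/63, 0)
Z = M + t·(N−M) with t = 35/43, so MZ:ZN = 35/43:8/43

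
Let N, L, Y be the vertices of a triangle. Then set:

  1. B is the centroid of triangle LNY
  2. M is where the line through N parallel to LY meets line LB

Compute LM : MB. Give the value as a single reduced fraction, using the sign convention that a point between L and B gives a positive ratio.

Choose coordinates N = (0, 0), L = (1, 0), Y = (0, 1).
1. B is the centroid of triangle LNY ⇒ B = (1/3, 1/3)
2. M is where the line through N parallel to LY meets line LB ⇒ M = (-1, 1)
M = L + t·(B−L) with t = 3, so LM:MB = t:(1−t) = 3:-2

LM:MB = -3/2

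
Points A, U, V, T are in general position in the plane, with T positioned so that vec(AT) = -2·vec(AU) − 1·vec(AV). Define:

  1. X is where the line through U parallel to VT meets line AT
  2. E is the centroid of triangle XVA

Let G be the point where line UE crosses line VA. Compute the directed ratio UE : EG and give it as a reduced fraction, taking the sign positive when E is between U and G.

Assign A = (0, 0), U = (1, 0), V = (0, 1), T = (-2, -1) — the answer is frame-independent, so this choice is without loss of generality.
1. X is where the line through U parallel to VT meets line AT ⇒ X = (2, 1)
2. E is the centroid of triangle XVA ⇒ E = (2/3, 2/3)
line UE meets VA at G = (0, 2)
E = U + t·(G−U) with t = 1/3, so UE:EG = 1/3:2/3

UE:EG = 1/2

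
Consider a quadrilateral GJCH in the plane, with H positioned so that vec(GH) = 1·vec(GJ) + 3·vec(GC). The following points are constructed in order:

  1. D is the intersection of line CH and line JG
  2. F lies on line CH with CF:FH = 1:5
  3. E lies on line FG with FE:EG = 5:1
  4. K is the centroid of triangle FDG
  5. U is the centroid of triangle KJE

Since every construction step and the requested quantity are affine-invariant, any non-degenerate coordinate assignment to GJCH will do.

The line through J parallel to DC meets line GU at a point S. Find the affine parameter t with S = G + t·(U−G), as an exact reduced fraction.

t = 36/7

Set G = (0, 0), J = (1, 0), C = (0, 1), H = (1, 3); any affine frame gives the same invariant.
1. D is the intersection of line CH and line JG ⇒ D = (-1/2, 0)
2. F lies on line CH with CF:FH = 1:5 ⇒ F = (1/6, 4/3)
3. E lies on line FG with FE:EG = 5:1 ⇒ E = (1/36, 2/9)
4. K is the centroid of triangle FDG ⇒ K = (-1/9, 4/9)
5. U is the centroid of triangle KJE ⇒ U = (11/36, 2/9)
through J parallel to DC: direction (1/2, 1); meets GU at S = (11/7, 8/7)
S = G + t·(U−G) with t = 36/7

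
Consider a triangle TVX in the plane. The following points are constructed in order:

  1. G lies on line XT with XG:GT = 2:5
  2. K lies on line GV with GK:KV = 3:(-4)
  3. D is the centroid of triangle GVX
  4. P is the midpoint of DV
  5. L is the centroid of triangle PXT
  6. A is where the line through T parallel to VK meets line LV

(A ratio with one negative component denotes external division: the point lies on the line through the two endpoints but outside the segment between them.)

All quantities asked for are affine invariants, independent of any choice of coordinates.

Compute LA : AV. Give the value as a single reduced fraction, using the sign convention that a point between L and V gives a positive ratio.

LA:AV = -37/45

Choose coordinates T = (0, 0), V = (1, 0), X = (0, 1).
1. G lies on line XT with XG:GT = 2:5 ⇒ G = (0, 5/7)
2. K lies on line GV with GK:KV = 3:(-4) ⇒ K = (-3, 20/7)
3. D is the centroid of triangle GVX ⇒ D = (1/3, 4/7)
4. P is the midpoint of DV ⇒ P = (2/3, 2/7)
5. L is the centroid of triangle PXT ⇒ L = (2/9, 3/7)
6. A is where the line through T parallel to VK meets line LV ⇒ A = (-27/8, 135/56)
A = L + t·(V−L) with t = -37/8, so LA:AV = t:(1−t) = -37/8:45/8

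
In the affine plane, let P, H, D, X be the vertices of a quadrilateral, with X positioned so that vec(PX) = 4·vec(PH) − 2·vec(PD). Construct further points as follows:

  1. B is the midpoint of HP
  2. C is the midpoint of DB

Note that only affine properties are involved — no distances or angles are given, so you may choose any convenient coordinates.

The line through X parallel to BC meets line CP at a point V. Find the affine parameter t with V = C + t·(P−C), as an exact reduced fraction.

t = -5

Set P = (0, 0), H = (1, 0), D = (0, 1), X = (4, -2); any affine frame gives the same invariant.
1. B is the midpoint of HP ⇒ B = (1/2, 0)
2. C is the midpoint of DB ⇒ C = (1/4, 1/2)
through X parallel to BC: direction (-1/4, 1/2); meets CP at V = (3/2, 3)
V = C + t·(P−C) with t = -5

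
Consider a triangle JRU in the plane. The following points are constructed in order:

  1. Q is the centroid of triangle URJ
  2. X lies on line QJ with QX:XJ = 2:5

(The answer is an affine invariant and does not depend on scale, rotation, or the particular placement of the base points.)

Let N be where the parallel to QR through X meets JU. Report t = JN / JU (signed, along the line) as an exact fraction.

Assign J = (0, 0), R = (1, 0), U = (0, 1) — the answer is frame-independent, so this choice is without loss of generality.
1. Q is the centroid of triangle URJ ⇒ Q = (1/3, 1/3)
2. X lies on line QJ with QX:XJ = 2:5 ⇒ X = (5/21, 5/21)
through X parallel to QR: direction (2/3, -1/3); meets JU at N = (0, 5/14)
N = J + t·(U−J) with t = 5/14

t = 5/14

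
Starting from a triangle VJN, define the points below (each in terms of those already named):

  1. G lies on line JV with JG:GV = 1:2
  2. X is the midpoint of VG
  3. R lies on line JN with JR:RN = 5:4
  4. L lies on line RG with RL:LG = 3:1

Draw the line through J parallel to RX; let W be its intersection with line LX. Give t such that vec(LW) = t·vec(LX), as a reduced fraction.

t = -5/3

Set V = (0, 0), J = (1, 0), N = (0, 1); any affine frame gives the same invariant.
1. G lies on line JV with JG:GV = 1:2 ⇒ G = (2/3, 0)
2. X is the midpoint of VG ⇒ X = (1/3, 0)
3. R lies on line JN with JR:RN = 5:4 ⇒ R = (4/9, 5/9)
4. L lies on line RG with RL:LG = 3:1 ⇒ L = (11/18, 5/36)
through J parallel to RX: direction (-1/9, -5/9); meets LX at W = (29/27, 10/27)
W = L + t·(X−L) with t = -5/3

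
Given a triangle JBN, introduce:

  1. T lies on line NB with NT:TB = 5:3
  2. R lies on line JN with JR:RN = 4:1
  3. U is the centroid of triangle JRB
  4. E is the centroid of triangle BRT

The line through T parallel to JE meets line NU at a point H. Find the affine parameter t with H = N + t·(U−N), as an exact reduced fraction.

t = 21/19

Work in coordinates with J = (0, 0), B = (1, 0), N = (0, 1).
1. T lies on line NB with NT:TB = 5:3 ⇒ T = (5/8, 3/8)
2. R lies on line JN with JR:RN = 4:1 ⇒ R = (0, 4/5)
3. U is the centroid of triangle JRB ⇒ U = (1/3, 4/15)
4. E is the centroid of triangle BRT ⇒ E = (13/24, 47/120)
through T parallel to JE: direction (13/24, 47/120); meets NU at H = (7/19, 18/95)
H = N + t·(U−N) with t = 21/19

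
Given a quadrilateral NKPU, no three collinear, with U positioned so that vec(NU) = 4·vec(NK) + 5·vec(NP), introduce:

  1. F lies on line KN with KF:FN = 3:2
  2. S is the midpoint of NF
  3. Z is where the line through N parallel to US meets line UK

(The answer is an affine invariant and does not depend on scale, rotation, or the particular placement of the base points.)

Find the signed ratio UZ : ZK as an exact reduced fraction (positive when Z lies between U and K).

Work in coordinates with N = (0, 0), K = (1, 0), P = (0, 1), U = (4, 5).
1. F lies on line KN with KF:FN = 3:2 ⇒ F = (2/5, 0)
2. S is the midpoint of NF ⇒ S = (1/5, 0)
3. Z is where the line through N parallel to US meets line UK ⇒ Z = (19/4, 25/4)
Z = U + t·(K−U) with t = -1/4, so UZ:ZK = t:(1−t) = -1/4:5/4

UZ:ZK = -1/5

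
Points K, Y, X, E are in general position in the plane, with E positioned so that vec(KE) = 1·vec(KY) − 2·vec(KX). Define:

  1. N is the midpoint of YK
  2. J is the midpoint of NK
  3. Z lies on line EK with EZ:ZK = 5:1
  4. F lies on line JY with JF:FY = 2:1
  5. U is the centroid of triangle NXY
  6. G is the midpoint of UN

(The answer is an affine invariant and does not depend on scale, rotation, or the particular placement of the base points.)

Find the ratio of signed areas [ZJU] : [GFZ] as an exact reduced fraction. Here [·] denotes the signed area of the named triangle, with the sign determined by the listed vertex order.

Set K = (0, 0), Y = (1, 0), X = (0, 1), E = (1, -2); any affine frame gives the same invariant.
1. N is the midpoint of YK ⇒ N = (1/2, 0)
2. J is the midpoint of NK ⇒ J = (1/4, 0)
3. Z lies on line EK with EZ:ZK = 5:1 ⇒ Z = (1/6, -1/3)
4. F lies on line JY with JF:FY = 2:1 ⇒ F = (3/4, 0)
5. U is the centroid of triangle NXY ⇒ U = (1/2, 1/3)
6. G is the midpoint of UN ⇒ G = (1/2, 1/6)
2·[ZJU] = -1/18, 2·[GFZ] = -13/72
[ZJU]:[GFZ] = -1/18:-13/72 = 4/13

[ZJU]:[GFZ] = 4/13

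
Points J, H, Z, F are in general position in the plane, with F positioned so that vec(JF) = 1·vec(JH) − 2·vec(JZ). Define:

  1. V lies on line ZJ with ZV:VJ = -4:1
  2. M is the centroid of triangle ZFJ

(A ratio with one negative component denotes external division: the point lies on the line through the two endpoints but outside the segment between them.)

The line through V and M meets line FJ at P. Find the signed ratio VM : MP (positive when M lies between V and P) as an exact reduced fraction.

VM:MP = -2

Assign J = (0, 0), H = (1, 0), Z = (0, 1), F = (1, -2) — the answer is frame-independent, so this choice is without loss of generality.
1. V lies on line ZJ with ZV:VJ = -4:1 ⇒ V = (0, -1/3)
2. M is the centroid of triangle ZFJ ⇒ M = (1/3, -1/3)
line VM meets FJ at P = (1/6, -1/3)
M = V + t·(P−V) with t = 2, so VM:MP = 2:-1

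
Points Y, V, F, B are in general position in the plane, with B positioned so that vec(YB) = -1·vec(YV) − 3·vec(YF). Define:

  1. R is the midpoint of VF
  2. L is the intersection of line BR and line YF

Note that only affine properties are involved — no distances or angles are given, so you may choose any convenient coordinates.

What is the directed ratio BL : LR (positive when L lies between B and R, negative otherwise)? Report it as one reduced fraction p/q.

BL:LR = 2

Set Y = (0, 0), V = (1, 0), F = (0, 1), B = (-1, -3); any affine frame gives the same invariant.
1. R is the midpoint of VF ⇒ R = (1/2, 1/2)
2. L is the intersection of line BR and line YF ⇒ L = (0, -2/3)
L = B + t·(R−B) with t = 2/3, so BL:LR = t:(1−t) = 2/3:1/3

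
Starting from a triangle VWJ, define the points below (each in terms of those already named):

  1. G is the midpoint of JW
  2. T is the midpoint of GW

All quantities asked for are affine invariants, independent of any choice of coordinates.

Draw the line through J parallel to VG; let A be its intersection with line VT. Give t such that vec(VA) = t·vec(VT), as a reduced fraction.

Assign V = (0, 0), W = (1, 0), J = (0, 1) — the answer is frame-independent, so this choice is without loss of generality.
1. G is the midpoint of JW ⇒ G = (1/2, 1/2)
2. T is the midpoint of GW ⇒ T = (3/4, 1/4)
through J parallel to VG: direction (1/2, 1/2); meets VT at A = (-3/2, -1/2)
A = V + t·(T−V) with t = -2

t = -2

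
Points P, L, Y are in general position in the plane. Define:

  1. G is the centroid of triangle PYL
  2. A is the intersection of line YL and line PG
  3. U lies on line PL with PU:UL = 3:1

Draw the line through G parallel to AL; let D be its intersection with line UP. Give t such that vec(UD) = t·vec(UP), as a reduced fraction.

t = 1/9

Choose coordinates P = (0, 0), L = (1, 0), Y = (0, 1).
1. G is the centroid of triangle PYL ⇒ G = (1/3, 1/3)
2. A is the intersection of line YL and line PG ⇒ A = (1/2, 1/2)
3. U lies on line PL with PU:UL = 3:1 ⇒ U = (3/4, 0)
through G parallel to AL: direction (1/2, -1/2); meets UP at D = (2/3, 0)
D = U + t·(P−U) with t = 1/9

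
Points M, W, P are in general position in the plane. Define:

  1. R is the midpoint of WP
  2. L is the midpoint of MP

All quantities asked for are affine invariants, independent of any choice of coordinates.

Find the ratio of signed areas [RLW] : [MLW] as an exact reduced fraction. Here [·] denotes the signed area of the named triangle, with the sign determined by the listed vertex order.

Choose coordinates M = (0, 0), W = (1, 0), P = (0, 1).
1. R is the midpoint of WP ⇒ R = (1/2, 1/2)
2. L is the midpoint of MP ⇒ L = (0, 1/2)
2·[RLW] = 1/4, 2·[MLW] = -1/2
[RLW]:[MLW] = 1/4:-1/2 = -1/2

[RLW]:[MLW] = -1/2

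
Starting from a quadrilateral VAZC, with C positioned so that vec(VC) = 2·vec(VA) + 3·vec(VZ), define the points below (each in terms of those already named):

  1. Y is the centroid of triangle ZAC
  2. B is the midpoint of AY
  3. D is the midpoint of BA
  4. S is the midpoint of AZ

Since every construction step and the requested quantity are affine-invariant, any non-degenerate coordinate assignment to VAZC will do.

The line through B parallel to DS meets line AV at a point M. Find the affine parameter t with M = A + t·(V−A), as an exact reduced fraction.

t = -2

Work in coordinates with V = (0, 0), A = (1, 0), Z = (0, 1), C = (2, 3).
1. Y is the centroid of triangle ZAC ⇒ Y = (1, 4/3)
2. B is the midpoint of AY ⇒ B = (1, 2/3)
3. D is the midpoint of BA ⇒ D = (1, 1/3)
4. S is the midpoint of AZ ⇒ S = (1/2, 1/2)
through B parallel to DS: direction (-1/2, 1/6); meets AV at M = (3, 0)
M = A + t·(V−A) with t = -2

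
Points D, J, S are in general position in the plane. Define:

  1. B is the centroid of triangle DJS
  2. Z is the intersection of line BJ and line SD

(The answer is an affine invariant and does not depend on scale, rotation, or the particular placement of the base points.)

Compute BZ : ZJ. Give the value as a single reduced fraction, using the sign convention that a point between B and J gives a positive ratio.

BZ:ZJ = -1/3

Assign D = (0, 0), J = (1, 0), S = (0, 1) — the answer is frame-independent, so this choice is without loss of generality.
1. B is the centroid of triangle DJS ⇒ B = (1/3, 1/3)
2. Z is the intersection of line BJ and line SD ⇒ Z = (0, 1/2)
Z = B + t·(J−B) with t = -1/2, so BZ:ZJ = t:(1−t) = -1/2:3/2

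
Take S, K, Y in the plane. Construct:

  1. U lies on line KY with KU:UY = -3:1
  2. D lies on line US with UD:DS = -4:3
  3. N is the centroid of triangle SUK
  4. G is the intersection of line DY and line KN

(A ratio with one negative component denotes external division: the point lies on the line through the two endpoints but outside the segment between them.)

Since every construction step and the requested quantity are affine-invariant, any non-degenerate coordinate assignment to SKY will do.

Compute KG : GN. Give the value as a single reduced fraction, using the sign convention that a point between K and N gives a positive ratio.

Choose coordinates S = (0, 0), K = (1, 0), Y = (0, 1).
1. U lies on line KY with KU:UY = -3:1 ⇒ U = (-1/2, 3/2)
2. D lies on line US with UD:DS = -4:3 ⇒ D = (3/2, -9/2)
3. N is the centroid of triangle SUK ⇒ N = (1/6, 1/2)
4. G is the intersection of line DY and line KN ⇒ G = (3/23, 12/23)
G = K + t·(N−K) with t = 24/23, so KG:GN = t:(1−t) = 24/23:-1/23

KG:GN = -24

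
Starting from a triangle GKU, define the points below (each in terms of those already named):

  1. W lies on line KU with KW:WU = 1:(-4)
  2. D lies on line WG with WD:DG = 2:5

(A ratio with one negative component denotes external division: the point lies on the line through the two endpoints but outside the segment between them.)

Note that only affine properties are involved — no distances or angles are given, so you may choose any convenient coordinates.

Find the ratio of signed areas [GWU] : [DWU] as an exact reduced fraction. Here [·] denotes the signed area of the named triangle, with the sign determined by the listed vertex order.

[GWU]:[DWU] = 7/2

Choose coordinates G = (0, 0), K = (1, 0), U = (0, 1).
1. W lies on line KU with KW:WU = 1:(-4) ⇒ W = (4/3, -1/3)
2. D lies on line WG with WD:DG = 2:5 ⇒ D = (20/21, -5/21)
2·[GWU] = 4/3, 2·[DWU] = 8/21
[GWU]:[DWU] = 4/3:8/21 = 7/2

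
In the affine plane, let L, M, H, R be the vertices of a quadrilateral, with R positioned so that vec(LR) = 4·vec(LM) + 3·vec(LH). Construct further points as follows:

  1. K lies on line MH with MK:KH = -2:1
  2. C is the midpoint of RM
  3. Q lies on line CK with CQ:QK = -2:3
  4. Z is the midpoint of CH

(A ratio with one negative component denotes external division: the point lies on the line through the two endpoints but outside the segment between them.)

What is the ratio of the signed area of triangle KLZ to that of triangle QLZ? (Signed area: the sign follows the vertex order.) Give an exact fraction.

[KLZ]:[QLZ] = -1/3

Work in coordinates with L = (0, 0), M = (1, 0), H = (0, 1), R = (4, 3).
1. K lies on line MH with MK:KH = -2:1 ⇒ K = (-1, 2)
2. C is the midpoint of RM ⇒ C = (5/2, 3/2)
3. Q lies on line CK with CQ:QK = -2:3 ⇒ Q = (19/2, 1/2)
4. Z is the midpoint of CH ⇒ Z = (5/4, 5/4)
2·[KLZ] = 15/4, 2·[QLZ] = -45/4
[KLZ]:[QLZ] = 15/4:-45/4 = -1/3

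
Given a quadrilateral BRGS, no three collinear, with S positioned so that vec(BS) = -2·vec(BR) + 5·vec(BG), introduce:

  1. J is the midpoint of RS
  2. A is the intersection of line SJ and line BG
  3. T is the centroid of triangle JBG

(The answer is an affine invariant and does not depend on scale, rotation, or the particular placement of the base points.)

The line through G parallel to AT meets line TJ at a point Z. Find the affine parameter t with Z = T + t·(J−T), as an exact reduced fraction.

Work in coordinates with B = (0, 0), R = (1, 0), G = (0, 1), S = (-2, 5).
1. J is the midpoint of RS ⇒ J = (-1/2, 5/2)
2. A is the intersection of line SJ and line BG ⇒ A = (0, 5/3)
3. T is the centroid of triangle JBG ⇒ T = (-1/6, 7/6)
through G parallel to AT: direction (-1/6, -1/2); meets TJ at Z = (-1/14, 11/14)
Z = T + t·(J−T) with t = -2/7

t = -2/7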